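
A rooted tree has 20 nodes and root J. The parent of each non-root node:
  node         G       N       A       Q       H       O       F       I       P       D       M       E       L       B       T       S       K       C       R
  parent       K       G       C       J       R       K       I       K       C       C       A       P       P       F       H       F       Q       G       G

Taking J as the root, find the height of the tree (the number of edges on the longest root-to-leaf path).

6

The longest root-to-leaf path is J-Q-K-G-R-H-T (6 edges).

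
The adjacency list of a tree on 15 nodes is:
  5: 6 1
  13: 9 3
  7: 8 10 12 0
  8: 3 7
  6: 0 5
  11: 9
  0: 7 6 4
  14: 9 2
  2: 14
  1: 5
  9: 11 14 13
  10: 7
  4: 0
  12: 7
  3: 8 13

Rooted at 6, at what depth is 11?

Climbing from 11 to the root: 11 → 9 → 13 → 3 → 8 → 7 → 0 → 6. That's 7 steps.

7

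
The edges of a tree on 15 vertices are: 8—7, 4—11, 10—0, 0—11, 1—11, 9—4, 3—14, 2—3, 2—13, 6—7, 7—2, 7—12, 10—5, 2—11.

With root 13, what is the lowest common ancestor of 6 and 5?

Ancestors of 6 (toward the root): 6, 7, 2, 13.
Ancestors of 5: 5, 10, 0, 11, 2, 13.
The deepest node appearing in both lists is 2.

2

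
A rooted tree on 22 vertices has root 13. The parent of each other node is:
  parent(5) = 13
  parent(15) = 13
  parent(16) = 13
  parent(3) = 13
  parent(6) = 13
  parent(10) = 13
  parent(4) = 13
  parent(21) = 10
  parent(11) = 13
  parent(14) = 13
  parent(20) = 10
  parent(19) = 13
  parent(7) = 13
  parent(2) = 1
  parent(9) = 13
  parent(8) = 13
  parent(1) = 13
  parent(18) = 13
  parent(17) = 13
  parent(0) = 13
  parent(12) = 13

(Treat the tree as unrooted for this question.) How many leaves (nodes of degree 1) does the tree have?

19

Degree-1 nodes: 0, 2, 3, 4, 5, 6, 7, 8, 9, 11, 12, 14, 15, 16, 17, 18, 19, 20, 21 — 19 of them.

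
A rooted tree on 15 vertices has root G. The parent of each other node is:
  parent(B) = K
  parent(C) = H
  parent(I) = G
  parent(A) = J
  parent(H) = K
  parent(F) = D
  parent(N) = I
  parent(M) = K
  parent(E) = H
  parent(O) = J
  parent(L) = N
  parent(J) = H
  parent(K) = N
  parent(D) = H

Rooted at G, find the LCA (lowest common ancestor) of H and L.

Ancestors of H (toward the root): H, K, N, I, G.
Ancestors of L: L, N, I, G.
The deepest node appearing in both lists is N.

N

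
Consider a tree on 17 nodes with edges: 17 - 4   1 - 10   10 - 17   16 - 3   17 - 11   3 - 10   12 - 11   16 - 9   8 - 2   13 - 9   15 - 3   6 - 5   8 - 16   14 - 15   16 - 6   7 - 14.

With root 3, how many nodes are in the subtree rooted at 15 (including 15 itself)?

3

The subtree rooted at 15 contains: 15, 14, 7 — 3 nodes.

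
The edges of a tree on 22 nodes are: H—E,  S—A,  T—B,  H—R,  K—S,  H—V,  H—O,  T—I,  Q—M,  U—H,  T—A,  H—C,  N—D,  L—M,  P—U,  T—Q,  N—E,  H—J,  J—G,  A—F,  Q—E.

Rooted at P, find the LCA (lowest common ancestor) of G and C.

G's ancestor chain is G, J, H, U, P and C's is C, H, U, P; they first meet at H.

H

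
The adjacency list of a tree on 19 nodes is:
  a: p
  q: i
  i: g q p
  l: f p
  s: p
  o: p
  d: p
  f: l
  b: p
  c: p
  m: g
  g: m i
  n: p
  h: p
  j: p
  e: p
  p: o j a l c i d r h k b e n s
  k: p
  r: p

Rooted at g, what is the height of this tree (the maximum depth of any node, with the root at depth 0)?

A deepest node is f, reached by g-i-p-l-f.
That path has 4 edges, so the height is 4.

4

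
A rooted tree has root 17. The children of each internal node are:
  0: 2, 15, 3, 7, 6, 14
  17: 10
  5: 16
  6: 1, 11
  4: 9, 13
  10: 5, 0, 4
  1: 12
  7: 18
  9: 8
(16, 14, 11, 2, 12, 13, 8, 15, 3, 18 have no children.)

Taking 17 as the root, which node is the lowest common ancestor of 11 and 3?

Path 11→root: 11 6 0 10 17; path 3→root: 3 0 10 17.
First common node: 0.

0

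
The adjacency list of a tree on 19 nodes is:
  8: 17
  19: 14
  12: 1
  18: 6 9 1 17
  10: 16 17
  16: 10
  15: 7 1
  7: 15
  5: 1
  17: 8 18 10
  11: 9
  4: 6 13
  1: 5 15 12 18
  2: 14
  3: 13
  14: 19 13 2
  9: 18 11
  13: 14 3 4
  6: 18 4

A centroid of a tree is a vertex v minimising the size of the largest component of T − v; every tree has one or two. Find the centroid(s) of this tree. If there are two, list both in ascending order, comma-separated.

18

If 18 is removed the pieces have sizes 7, 5, 4, 2, all ≤ ⌊19/2⌋ = 9.
No neighbour of 18 does as well, so 18 is the unique centroid.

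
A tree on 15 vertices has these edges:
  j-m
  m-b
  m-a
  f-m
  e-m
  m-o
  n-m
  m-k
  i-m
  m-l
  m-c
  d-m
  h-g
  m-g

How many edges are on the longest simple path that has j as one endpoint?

Distances from j peak at 3, attained at h.
j – m – g – h

3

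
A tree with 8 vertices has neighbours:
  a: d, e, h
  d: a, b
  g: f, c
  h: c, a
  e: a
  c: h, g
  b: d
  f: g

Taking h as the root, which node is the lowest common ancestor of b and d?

b's ancestor chain is b, d, a, h and d's is d, a, h; they first meet at d.

d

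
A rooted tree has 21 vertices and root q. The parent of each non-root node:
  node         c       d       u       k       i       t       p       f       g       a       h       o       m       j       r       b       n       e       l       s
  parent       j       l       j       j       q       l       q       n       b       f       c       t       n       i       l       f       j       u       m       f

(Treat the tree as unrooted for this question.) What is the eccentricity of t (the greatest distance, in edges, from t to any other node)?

7

The node farthest from t is p, via t-l-m-n-j-i-q-p — 7 edges.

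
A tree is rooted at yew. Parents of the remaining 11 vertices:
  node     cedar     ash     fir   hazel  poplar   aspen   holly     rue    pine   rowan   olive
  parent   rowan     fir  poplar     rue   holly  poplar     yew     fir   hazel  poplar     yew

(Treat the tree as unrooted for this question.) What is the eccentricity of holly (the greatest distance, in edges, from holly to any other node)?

5

The node farthest from holly is pine, via holly – poplar – fir – rue – hazel – pine — 5 edges.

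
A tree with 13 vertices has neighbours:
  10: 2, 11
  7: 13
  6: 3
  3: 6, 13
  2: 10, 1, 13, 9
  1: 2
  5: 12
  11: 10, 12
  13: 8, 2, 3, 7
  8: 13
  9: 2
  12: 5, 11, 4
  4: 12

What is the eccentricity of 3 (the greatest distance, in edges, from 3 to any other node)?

Distances from 3 peak at 6, attained at 5 (4 also at distance 6).
3-13-2-10-11-12-5

6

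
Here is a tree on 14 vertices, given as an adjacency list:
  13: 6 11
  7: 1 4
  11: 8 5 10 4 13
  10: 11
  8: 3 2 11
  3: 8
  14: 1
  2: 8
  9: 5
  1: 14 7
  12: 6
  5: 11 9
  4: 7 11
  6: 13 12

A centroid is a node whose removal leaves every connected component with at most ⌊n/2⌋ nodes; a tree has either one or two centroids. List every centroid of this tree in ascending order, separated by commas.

Removing 11 splits the tree into components of sizes 4, 3, 3, 2, 1; the largest is 4 ≤ ⌊14/2⌋ = 7.
Every other node leaves some component of size > 7, so the centroid is unique.

11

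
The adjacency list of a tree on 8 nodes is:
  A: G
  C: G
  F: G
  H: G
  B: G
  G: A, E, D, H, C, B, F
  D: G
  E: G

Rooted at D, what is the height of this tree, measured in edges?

2

B sits deepest: D-G-B — 2 edges from the root.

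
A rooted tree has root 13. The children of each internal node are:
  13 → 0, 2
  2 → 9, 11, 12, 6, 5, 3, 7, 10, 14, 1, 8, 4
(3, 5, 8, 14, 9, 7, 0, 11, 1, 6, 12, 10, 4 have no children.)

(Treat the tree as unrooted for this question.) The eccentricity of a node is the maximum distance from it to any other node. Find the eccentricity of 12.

A farthest node from 12 is 0.
The path 12 – 2 – 13 – 0 has 3 edges.

3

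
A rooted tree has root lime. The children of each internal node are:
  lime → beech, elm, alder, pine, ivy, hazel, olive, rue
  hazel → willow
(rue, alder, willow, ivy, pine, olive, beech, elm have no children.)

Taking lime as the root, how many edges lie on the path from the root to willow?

lime – hazel – willow — 2 edges.

2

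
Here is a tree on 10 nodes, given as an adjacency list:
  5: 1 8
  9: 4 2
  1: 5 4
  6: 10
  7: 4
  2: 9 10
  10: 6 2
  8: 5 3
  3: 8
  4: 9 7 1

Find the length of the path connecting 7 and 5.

3

Walking from 7: 7 – 4 – 1 – 5. Length 3.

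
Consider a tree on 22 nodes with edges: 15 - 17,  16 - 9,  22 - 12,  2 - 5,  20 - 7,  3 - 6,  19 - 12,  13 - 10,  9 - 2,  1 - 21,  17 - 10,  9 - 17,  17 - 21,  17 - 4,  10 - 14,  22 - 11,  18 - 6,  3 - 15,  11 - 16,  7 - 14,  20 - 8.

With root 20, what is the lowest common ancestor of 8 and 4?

20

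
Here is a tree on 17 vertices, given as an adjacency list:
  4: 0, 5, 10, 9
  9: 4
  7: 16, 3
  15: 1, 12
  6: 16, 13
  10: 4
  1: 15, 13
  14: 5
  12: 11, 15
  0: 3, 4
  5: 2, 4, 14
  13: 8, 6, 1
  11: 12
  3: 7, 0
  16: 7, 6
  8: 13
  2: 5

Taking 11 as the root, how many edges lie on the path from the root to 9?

11

11 – 12 – 15 – 1 – 13 – 6 – 16 – 7 – 3 – 0 – 4 – 9 — 11 edges.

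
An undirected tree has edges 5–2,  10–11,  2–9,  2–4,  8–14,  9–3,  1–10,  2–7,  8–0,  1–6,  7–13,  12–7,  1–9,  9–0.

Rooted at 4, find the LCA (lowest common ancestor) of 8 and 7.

2

8's ancestor chain is 8, 0, 9, 2, 4 and 7's is 7, 2, 4; they first meet at 2.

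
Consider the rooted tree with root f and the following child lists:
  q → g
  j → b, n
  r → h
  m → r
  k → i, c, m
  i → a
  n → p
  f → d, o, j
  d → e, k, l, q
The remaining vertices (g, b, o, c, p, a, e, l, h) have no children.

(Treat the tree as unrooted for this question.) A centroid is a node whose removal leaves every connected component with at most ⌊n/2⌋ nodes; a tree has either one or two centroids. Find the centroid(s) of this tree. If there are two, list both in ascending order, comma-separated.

Delete d: the remaining components have sizes 7, 6, 2, 1, 1. Max 7 ≤ 9, so d is a centroid.
No neighbour of d does as well, so d is the unique centroid.

d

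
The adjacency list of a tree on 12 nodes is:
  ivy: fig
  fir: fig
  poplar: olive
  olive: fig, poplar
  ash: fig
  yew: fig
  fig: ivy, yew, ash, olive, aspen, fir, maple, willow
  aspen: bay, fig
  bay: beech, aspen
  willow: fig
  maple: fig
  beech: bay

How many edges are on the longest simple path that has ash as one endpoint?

Distances from ash peak at 4, attained at beech.
ash–fig–aspen–bay–beech

4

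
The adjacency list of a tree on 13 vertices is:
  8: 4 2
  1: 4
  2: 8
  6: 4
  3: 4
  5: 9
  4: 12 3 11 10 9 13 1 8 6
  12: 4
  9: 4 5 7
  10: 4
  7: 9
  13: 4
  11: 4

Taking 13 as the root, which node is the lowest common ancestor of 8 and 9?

Path 8→root: 8 4 13; path 9→root: 9 4 13.
First common node: 4.

4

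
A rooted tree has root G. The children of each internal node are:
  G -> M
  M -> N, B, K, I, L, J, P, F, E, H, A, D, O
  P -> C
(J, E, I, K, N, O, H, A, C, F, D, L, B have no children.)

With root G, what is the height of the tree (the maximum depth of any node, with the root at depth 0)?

A deepest node is C, reached by G-M-P-C.
That path has 3 edges, so the height is 3.

3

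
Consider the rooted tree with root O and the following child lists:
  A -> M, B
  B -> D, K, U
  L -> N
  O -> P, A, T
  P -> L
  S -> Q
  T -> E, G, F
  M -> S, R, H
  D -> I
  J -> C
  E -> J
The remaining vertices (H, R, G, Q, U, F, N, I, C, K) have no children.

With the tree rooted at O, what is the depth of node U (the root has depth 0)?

3

O → A → B → U — 3 edges.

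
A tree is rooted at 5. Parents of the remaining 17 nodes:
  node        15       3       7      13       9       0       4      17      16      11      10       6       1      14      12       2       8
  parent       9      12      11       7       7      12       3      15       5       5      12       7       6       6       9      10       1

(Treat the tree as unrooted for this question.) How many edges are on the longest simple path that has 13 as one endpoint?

5

The node farthest from 13 is 2 (4 also at distance 5), via 13-7-9-12-10-2 — 5 edges.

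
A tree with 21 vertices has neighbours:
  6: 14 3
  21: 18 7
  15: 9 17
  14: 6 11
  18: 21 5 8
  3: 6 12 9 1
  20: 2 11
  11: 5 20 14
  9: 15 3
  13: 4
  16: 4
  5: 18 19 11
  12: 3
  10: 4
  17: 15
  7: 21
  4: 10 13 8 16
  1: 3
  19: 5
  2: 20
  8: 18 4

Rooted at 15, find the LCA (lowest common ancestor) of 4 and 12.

Path 4→root: 4 8 18 5 11 14 6 3 9 15; path 12→root: 12 3 9 15.
First common node: 3.

3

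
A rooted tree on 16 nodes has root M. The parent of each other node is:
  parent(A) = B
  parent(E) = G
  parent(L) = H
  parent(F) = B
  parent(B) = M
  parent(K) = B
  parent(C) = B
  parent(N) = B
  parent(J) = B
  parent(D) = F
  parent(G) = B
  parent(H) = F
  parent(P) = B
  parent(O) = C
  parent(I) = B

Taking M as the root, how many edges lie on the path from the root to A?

2

Path from M to A: M → B → A, which has 2 edges.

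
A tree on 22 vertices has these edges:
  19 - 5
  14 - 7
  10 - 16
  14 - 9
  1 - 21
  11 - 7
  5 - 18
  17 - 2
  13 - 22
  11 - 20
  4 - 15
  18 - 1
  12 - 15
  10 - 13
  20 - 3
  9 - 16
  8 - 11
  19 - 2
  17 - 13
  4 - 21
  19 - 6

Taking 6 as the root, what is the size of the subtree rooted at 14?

6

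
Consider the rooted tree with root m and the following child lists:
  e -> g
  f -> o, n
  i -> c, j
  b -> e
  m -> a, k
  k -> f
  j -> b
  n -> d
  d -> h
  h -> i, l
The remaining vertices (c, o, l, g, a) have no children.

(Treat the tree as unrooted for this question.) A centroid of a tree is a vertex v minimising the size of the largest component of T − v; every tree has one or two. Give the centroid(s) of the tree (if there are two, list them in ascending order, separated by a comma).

h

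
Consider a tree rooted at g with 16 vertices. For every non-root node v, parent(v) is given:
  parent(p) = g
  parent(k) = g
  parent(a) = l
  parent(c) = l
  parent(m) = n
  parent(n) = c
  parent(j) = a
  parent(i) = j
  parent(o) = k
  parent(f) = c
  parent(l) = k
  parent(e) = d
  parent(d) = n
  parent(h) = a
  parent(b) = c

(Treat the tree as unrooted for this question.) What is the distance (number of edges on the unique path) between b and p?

5

The path is b – c – l – k – g – p, which has 5 edges.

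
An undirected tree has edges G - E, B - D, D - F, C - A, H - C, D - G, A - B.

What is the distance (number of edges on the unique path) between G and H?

G - D - B - A - C - H: 5 edges.

5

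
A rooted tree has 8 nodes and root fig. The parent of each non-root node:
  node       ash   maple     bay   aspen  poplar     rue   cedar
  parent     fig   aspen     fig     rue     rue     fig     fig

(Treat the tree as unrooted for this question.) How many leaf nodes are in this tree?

5

Exactly 5 nodes have a single neighbour: ash, bay, cedar, maple, poplar.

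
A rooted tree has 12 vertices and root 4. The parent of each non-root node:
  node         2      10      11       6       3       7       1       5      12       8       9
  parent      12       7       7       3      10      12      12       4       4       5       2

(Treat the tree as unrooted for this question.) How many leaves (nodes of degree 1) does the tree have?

5

Exactly 5 nodes have a single neighbour: 1, 6, 8, 9, 11.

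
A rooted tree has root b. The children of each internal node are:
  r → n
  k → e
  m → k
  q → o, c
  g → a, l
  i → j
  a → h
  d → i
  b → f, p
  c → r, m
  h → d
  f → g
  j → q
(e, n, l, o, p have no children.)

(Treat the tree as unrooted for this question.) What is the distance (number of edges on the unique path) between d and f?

4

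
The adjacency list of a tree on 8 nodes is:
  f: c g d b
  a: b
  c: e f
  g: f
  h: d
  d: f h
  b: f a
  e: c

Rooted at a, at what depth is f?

2

Climbing from f to the root: f – b – a. That's 2 steps.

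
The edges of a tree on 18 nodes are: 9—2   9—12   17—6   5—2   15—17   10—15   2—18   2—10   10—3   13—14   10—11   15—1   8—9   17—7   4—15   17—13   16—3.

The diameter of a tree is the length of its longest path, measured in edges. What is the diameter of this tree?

Starting from 12, a farthest node is 14 at distance 7.
One longest path: 12 - 9 - 2 - 10 - 15 - 17 - 13 - 14.
So the diameter is 7.

7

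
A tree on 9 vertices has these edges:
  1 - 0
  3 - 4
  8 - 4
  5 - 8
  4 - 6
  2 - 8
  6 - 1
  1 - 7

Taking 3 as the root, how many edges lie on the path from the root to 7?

3 – 4 – 6 – 1 – 7 — 4 edges.

4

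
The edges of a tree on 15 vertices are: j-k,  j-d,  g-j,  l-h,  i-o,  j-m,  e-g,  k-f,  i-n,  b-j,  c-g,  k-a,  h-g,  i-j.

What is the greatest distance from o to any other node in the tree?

The node farthest from o is l, via o–i–j–g–h–l — 5 edges.

5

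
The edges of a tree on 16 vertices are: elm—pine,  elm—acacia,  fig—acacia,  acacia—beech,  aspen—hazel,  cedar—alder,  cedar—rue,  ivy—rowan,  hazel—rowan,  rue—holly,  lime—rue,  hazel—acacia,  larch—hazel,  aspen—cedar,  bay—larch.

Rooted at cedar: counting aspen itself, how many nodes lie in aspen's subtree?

aspen's subtree: {aspen, hazel, rowan, larch, acacia, ivy, bay, beech, elm, fig, pine}, size 11.

11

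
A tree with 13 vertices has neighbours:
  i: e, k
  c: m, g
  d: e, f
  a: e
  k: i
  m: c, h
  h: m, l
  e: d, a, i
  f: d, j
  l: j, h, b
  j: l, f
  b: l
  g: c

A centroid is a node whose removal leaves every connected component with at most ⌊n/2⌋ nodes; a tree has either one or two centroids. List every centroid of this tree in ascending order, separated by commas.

If j is removed the pieces have sizes 6, 6, all ≤ ⌊13/2⌋ = 6.
Every other node leaves some component of size > 6, so the centroid is unique.

j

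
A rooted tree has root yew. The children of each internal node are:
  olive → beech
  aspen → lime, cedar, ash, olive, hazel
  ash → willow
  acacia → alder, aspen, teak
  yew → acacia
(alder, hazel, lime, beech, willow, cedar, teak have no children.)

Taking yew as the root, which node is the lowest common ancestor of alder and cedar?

acacia

alder's ancestor chain is alder, acacia, yew and cedar's is cedar, aspen, acacia, yew; they first meet at acacia.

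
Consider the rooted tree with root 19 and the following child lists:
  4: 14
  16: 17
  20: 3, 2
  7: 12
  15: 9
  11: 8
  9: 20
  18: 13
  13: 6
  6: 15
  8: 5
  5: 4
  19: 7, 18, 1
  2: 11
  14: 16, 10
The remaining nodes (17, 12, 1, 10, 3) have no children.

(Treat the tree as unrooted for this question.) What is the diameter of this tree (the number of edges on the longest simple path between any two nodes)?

16

A longest path is 12–7–19–18–13–6–15–9–20–2–11–8–5–4–14–16–17, with 16 edges.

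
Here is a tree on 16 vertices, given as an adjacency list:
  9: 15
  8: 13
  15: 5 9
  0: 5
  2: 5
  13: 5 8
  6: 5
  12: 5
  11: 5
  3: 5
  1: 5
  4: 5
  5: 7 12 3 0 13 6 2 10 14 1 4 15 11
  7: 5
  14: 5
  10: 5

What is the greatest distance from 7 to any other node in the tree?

3

The node farthest from 7 is 9 (8 also at distance 3), via 7 – 5 – 15 – 9 — 3 edges.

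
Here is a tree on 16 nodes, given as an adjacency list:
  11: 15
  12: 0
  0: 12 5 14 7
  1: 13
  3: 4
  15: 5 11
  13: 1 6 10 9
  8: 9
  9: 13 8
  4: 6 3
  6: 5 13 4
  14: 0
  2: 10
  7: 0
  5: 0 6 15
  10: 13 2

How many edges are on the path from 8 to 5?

8 – 9 – 13 – 6 – 5: 4 edges.

4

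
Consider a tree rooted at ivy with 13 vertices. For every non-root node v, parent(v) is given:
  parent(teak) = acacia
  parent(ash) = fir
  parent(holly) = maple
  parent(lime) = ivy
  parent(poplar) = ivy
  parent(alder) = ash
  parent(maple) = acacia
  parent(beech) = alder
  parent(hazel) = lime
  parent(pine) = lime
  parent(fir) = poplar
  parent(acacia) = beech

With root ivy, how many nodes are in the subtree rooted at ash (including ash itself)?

7

Descendants of ash (including itself): ash, alder, beech, acacia, maple, teak, holly. That's 7.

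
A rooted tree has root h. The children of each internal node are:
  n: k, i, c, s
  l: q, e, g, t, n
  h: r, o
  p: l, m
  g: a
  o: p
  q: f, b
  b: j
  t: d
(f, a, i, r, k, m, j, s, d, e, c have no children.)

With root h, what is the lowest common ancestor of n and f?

Ancestors of n (toward the root): n, l, p, o, h.
Ancestors of f: f, q, l, p, o, h.
The deepest node appearing in both lists is l.

l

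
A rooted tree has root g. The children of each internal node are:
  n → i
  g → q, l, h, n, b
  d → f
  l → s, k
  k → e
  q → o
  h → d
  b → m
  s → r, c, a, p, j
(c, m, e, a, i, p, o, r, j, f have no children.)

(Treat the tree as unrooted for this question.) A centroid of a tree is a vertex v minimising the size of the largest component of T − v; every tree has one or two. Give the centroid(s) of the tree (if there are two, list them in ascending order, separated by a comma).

g

Delete g: the remaining components have sizes 9, 3, 2, 2, 2. Max 9 ≤ 9, so g is a centroid.
No neighbour of g does as well, so g is the unique centroid.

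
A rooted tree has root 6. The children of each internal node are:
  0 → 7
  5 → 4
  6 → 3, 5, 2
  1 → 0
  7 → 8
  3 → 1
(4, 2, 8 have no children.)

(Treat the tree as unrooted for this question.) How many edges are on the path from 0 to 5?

4

0–1–3–6–5: 4 edges.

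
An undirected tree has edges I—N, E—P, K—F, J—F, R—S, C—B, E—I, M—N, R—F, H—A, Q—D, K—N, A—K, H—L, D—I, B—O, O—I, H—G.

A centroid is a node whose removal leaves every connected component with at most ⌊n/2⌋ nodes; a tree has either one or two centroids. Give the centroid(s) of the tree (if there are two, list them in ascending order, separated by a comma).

N

Removing N splits the tree into components of sizes 9, 8, 1; the largest is 9 ≤ ⌊19/2⌋ = 9.
No neighbour of N does as well, so N is the unique centroid.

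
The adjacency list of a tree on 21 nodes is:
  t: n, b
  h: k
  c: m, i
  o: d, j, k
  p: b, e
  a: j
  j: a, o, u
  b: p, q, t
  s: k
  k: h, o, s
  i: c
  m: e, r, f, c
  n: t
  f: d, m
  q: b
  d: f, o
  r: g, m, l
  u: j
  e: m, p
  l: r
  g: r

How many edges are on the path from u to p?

7

The path is u – j – o – d – f – m – e – p, which has 7 edges.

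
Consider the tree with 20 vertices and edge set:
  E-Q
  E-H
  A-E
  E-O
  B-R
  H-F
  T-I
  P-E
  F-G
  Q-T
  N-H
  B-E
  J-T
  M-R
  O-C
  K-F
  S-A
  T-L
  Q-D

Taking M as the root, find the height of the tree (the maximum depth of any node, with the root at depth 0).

6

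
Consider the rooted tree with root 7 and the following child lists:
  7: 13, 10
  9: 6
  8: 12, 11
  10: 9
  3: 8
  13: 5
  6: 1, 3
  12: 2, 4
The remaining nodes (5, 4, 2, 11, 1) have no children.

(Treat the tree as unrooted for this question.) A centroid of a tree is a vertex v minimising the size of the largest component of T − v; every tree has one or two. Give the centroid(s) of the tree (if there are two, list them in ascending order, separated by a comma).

6

If 6 is removed the pieces have sizes 6, 5, 1, all ≤ ⌊13/2⌋ = 6.
No neighbour of 6 does as well, so 6 is the unique centroid.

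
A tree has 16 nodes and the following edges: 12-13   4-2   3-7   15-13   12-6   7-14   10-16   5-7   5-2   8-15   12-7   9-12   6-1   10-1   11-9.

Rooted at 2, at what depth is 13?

Path from 2 to 13: 2–5–7–12–13, which has 4 edges.

4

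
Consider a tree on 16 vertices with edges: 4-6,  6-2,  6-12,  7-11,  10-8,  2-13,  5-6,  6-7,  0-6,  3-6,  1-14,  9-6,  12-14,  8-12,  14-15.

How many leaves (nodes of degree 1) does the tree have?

10

Exactly 10 nodes have a single neighbour: 0, 1, 3, 4, 5, 9, 10, 11, 13, 15.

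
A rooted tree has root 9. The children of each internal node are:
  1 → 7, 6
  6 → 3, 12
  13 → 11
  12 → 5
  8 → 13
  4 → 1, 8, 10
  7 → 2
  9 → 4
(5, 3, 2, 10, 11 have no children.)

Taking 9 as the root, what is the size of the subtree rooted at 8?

8's subtree: {8, 13, 11}, size 3.

3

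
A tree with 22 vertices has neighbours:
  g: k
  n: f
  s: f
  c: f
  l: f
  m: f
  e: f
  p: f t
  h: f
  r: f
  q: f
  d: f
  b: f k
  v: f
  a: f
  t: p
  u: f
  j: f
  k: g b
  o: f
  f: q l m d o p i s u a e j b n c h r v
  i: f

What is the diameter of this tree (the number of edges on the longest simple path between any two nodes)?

5

Starting from g, a farthest node is t at distance 5.
One longest path: g-k-b-f-p-t.
So the diameter is 5.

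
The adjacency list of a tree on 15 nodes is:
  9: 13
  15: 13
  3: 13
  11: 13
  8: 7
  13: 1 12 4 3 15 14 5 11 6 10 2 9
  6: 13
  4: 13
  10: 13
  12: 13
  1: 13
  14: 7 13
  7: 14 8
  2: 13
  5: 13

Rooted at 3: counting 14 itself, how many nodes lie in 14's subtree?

3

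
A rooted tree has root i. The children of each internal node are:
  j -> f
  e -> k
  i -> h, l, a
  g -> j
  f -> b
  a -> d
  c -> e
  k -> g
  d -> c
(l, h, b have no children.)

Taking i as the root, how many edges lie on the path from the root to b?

Path from i to b: i – a – d – c – e – k – g – j – f – b, which has 9 edges.

9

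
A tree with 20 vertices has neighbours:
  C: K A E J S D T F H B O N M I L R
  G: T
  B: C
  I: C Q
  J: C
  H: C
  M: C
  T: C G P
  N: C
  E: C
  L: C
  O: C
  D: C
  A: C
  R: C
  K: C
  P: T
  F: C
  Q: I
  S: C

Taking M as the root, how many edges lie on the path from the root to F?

M–C–F — 2 edges.

2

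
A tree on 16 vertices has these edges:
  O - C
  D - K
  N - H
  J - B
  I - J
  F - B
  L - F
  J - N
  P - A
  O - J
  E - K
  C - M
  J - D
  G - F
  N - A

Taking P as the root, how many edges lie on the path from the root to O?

4

Climbing from O to the root: O–J–N–A–P. That's 4 steps.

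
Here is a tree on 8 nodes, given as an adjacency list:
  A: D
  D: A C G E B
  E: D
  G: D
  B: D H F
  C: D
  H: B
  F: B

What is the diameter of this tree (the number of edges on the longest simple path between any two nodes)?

3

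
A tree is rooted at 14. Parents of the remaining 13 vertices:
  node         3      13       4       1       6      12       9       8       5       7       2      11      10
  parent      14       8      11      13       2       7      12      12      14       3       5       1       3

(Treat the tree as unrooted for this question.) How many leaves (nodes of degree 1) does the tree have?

4

Degree-1 nodes: 4, 6, 9, 10 — 4 of them.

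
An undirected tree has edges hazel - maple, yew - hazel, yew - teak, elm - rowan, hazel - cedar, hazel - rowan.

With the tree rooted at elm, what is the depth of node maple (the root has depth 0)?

3

Climbing from maple to the root: maple–hazel–rowan–elm. That's 3 steps.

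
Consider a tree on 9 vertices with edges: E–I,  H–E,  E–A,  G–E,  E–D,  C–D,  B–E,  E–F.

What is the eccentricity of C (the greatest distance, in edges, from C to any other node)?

3

The node farthest from C is A (I, G, B, H, F also at distance 3), via C–D–E–A — 3 edges.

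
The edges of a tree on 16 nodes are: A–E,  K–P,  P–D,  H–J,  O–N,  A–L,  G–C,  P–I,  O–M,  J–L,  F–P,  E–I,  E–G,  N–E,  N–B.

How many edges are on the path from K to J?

Walking from K: K–P–I–E–A–L–J. Length 6.

6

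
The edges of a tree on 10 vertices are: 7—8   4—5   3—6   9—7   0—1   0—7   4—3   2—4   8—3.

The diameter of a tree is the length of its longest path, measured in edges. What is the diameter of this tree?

BFS from 5 reaches 1 last, at distance 6; BFS from 1 confirms no node is farther.
Path: 5 - 4 - 3 - 8 - 7 - 0 - 1.

6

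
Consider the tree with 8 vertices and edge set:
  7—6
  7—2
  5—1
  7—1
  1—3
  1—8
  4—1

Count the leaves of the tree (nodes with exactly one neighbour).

Exactly 6 nodes have a single neighbour: 2, 3, 4, 5, 6, 8.

6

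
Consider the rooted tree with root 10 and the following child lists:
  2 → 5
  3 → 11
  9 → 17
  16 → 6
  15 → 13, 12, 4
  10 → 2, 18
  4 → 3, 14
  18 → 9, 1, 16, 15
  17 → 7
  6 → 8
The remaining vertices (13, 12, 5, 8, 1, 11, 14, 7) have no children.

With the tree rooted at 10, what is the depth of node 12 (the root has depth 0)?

3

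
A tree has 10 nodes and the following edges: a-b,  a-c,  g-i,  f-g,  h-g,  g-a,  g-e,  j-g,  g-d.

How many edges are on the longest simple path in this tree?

3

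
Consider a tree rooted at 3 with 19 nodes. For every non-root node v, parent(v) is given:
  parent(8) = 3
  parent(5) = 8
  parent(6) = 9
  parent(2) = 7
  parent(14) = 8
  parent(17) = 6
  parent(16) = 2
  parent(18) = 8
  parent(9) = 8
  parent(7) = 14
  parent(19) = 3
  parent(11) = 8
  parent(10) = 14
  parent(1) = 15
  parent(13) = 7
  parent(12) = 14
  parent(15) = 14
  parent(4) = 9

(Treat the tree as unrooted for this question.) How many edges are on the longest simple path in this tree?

A longest path is 16-2-7-14-8-9-6-17, with 7 edges.

7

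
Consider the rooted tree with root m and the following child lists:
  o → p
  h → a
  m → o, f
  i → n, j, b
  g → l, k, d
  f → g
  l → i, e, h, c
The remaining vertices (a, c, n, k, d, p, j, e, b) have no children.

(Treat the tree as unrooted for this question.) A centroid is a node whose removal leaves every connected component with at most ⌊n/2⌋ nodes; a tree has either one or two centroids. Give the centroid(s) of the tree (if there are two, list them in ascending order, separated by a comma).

l

Delete l: the remaining components have sizes 7, 4, 2, 1, 1. Max 7 ≤ 8, so l is a centroid.
No neighbour of l does as well, so l is the unique centroid.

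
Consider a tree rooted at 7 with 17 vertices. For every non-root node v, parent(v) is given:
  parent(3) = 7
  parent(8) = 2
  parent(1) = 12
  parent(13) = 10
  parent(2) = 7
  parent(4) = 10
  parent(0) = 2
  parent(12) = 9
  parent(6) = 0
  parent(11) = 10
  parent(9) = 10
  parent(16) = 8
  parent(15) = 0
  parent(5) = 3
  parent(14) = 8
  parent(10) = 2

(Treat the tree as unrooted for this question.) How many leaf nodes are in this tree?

The leaves are 1, 4, 5, 6, 11, 13, 14, 15, 16.
That is 9 leaves.

9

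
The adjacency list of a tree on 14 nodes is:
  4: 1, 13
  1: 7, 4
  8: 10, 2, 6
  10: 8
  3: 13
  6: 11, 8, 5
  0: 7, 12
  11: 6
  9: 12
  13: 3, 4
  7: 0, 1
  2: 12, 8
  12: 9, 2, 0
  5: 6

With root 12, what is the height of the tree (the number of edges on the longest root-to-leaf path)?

6

The longest root-to-leaf path is 12-0-7-1-4-13-3 (6 edges).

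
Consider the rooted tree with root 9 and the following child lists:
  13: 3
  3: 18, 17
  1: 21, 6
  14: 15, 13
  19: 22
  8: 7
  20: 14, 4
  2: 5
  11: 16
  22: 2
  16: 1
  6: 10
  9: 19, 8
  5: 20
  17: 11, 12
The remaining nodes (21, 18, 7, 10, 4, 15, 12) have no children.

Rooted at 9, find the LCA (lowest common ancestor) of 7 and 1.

Path 7→root: 7 8 9; path 1→root: 1 16 11 17 3 13 14 20 5 2 22 19 9.
First common node: 9.

9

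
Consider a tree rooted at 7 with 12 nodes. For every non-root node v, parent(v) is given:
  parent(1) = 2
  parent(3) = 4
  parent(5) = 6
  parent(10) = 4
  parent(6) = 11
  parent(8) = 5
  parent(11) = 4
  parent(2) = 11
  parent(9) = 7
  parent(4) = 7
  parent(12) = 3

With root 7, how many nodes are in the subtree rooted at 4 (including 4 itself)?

10

Descendants of 4 (including itself): 4, 11, 3, 10, 2, 6, 12, 1, 5, 8. That's 10.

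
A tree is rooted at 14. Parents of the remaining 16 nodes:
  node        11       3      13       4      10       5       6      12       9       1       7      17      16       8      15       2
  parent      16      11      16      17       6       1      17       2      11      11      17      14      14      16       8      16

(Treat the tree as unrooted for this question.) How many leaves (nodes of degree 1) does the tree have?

9

The leaves are 3, 4, 5, 7, 9, 10, 12, 13, 15.
That is 9 leaves.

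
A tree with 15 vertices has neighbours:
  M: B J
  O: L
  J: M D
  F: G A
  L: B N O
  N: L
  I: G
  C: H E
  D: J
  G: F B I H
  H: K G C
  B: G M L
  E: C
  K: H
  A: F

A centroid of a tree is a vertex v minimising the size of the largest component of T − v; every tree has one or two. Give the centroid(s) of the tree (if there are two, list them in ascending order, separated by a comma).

G

Delete G: the remaining components have sizes 7, 4, 2, 1. Max 7 ≤ 7, so G is a centroid.
Every other node leaves some component of size > 7, so the centroid is unique.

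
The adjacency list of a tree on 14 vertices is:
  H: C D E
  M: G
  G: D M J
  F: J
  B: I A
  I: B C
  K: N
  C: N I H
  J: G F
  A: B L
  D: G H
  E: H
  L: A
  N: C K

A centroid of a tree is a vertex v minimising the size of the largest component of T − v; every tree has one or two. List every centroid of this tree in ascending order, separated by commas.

C, H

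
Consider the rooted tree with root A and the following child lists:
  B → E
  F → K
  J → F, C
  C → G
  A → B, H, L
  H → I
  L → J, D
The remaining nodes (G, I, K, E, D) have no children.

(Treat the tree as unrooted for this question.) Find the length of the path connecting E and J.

Walking from E: E - B - A - L - J. Length 4.

4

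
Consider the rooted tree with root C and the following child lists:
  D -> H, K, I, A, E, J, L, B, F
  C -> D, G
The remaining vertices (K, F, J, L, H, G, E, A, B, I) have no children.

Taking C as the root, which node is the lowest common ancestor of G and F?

C

Ancestors of G (toward the root): G, C.
Ancestors of F: F, D, C.
The deepest node appearing in both lists is C.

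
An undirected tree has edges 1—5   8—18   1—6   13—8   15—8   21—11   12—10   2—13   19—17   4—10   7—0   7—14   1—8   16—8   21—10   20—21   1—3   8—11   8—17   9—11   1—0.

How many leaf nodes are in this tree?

13

The leaves are 2, 3, 4, 5, 6, 9, 12, 14, 15, 16, 18, 19, 20.
That is 13 leaves.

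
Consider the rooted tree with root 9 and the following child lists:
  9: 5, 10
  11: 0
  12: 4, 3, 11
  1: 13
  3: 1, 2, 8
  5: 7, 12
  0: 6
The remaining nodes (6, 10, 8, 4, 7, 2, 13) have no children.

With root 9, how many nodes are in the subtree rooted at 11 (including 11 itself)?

Descendants of 11 (including itself): 11, 0, 6. That's 3.

3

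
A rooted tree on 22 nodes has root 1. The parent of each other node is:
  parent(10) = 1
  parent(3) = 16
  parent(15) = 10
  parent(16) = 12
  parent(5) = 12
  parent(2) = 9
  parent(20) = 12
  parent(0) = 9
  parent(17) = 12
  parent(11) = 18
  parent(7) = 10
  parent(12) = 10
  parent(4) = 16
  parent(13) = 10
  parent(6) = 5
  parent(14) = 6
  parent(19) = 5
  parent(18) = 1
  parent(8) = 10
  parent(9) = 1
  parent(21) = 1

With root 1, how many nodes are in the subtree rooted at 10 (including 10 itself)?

15

Descendants of 10 (including itself): 10, 12, 15, 13, 7, 8, 5, 17, 16, 20, 6, 19, 4, 3, 14. That's 15.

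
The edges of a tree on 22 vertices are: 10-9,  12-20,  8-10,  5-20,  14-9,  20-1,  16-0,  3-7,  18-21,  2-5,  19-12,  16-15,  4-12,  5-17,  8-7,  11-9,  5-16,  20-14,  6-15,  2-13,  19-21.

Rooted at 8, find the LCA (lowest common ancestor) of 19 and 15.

20

Ancestors of 19 (toward the root): 19, 12, 20, 14, 9, 10, 8.
Ancestors of 15: 15, 16, 5, 20, 14, 9, 10, 8.
The deepest node appearing in both lists is 20.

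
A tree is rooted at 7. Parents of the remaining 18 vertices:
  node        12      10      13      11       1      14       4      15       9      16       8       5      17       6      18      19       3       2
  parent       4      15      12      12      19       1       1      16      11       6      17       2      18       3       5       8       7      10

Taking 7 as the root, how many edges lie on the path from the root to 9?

Path from 7 to 9: 7–3–6–16–15–10–2–5–18–17–8–19–1–4–12–11–9, which has 16 edges.

16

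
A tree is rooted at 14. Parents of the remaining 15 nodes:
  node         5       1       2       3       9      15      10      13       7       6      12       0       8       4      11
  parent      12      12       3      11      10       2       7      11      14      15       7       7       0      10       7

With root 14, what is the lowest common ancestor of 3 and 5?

7

Ancestors of 3 (toward the root): 3, 11, 7, 14.
Ancestors of 5: 5, 12, 7, 14.
The deepest node appearing in both lists is 7.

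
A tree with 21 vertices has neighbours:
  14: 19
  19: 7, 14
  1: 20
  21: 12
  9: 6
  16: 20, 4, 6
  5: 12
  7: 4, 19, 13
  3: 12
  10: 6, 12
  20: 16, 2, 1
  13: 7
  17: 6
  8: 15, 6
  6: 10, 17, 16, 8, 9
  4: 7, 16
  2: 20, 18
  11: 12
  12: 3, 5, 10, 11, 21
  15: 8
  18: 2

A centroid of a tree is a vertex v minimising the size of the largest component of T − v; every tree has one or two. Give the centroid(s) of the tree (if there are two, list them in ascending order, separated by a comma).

Delete 6: the remaining components have sizes 10, 6, 2, 1, 1. Max 10 ≤ 10, so 6 is a centroid.
No neighbour of 6 does as well, so 6 is the unique centroid.

6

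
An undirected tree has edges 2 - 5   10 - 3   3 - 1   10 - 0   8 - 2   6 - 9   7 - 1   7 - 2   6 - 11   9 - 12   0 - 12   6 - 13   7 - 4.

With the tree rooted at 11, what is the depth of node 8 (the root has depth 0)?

10

Climbing from 8 to the root: 8–2–7–1–3–10–0–12–9–6–11. That's 10 steps.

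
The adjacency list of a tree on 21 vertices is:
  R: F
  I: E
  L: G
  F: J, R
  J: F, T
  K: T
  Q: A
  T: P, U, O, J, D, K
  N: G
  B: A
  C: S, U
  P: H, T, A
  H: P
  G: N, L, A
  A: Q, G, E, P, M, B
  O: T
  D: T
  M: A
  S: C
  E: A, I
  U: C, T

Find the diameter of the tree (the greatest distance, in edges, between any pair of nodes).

A longest path is S - C - U - T - P - A - G - N, with 7 edges.

7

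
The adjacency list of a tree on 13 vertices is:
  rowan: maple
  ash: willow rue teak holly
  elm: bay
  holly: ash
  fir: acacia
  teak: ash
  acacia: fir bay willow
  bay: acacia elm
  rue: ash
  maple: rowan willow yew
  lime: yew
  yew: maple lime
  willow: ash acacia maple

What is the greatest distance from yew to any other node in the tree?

5

Distances from yew peak at 5, attained at elm.
yew-maple-willow-acacia-bay-elm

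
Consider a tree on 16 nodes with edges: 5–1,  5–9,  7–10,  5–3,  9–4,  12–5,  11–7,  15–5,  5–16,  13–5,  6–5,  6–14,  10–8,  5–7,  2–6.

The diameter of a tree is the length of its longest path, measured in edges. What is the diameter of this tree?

Starting from 14, a farthest node is 8 at distance 5.
One longest path: 14-6-5-7-10-8.
So the diameter is 5.

5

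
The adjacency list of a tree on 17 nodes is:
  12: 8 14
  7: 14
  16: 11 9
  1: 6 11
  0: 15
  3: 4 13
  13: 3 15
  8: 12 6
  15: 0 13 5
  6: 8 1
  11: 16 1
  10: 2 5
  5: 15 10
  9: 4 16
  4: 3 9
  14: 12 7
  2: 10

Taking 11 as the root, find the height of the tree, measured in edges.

A deepest node is 2, reached by 11-16-9-4-3-13-15-5-10-2.
That path has 9 edges, so the height is 9.

9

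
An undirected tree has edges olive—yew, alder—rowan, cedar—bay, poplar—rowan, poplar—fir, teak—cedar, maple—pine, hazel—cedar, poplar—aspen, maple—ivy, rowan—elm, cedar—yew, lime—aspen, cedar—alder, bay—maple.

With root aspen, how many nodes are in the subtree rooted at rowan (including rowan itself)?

12

rowan's subtree: {rowan, alder, elm, cedar, bay, yew, hazel, teak, maple, olive, ivy, pine}, size 12.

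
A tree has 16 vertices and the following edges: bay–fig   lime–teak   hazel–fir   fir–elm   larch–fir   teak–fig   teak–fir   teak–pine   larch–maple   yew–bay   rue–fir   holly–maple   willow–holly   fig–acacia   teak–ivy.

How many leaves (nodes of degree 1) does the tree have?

9

The leaves are acacia, elm, hazel, ivy, lime, pine, rue, willow, yew.
That is 9 leaves.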